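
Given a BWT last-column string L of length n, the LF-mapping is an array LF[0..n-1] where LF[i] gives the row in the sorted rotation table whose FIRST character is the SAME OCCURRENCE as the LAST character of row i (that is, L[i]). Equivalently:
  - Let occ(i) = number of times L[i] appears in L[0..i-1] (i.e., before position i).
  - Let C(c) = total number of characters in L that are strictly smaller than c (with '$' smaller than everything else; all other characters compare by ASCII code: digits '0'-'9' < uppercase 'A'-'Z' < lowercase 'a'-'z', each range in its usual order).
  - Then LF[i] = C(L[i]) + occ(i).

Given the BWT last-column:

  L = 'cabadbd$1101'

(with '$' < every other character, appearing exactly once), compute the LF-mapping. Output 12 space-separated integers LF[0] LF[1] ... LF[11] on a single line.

Char counts: '$':1, '0':1, '1':3, 'a':2, 'b':2, 'c':1, 'd':2
C (first-col start): C('$')=0, C('0')=1, C('1')=2, C('a')=5, C('b')=7, C('c')=9, C('d')=10
L[0]='c': occ=0, LF[0]=C('c')+0=9+0=9
L[1]='a': occ=0, LF[1]=C('a')+0=5+0=5
L[2]='b': occ=0, LF[2]=C('b')+0=7+0=7
L[3]='a': occ=1, LF[3]=C('a')+1=5+1=6
L[4]='d': occ=0, LF[4]=C('d')+0=10+0=10
L[5]='b': occ=1, LF[5]=C('b')+1=7+1=8
L[6]='d': occ=1, LF[6]=C('d')+1=10+1=11
L[7]='$': occ=0, LF[7]=C('$')+0=0+0=0
L[8]='1': occ=0, LF[8]=C('1')+0=2+0=2
L[9]='1': occ=1, LF[9]=C('1')+1=2+1=3
L[10]='0': occ=0, LF[10]=C('0')+0=1+0=1
L[11]='1': occ=2, LF[11]=C('1')+2=2+2=4

Answer: 9 5 7 6 10 8 11 0 2 3 1 4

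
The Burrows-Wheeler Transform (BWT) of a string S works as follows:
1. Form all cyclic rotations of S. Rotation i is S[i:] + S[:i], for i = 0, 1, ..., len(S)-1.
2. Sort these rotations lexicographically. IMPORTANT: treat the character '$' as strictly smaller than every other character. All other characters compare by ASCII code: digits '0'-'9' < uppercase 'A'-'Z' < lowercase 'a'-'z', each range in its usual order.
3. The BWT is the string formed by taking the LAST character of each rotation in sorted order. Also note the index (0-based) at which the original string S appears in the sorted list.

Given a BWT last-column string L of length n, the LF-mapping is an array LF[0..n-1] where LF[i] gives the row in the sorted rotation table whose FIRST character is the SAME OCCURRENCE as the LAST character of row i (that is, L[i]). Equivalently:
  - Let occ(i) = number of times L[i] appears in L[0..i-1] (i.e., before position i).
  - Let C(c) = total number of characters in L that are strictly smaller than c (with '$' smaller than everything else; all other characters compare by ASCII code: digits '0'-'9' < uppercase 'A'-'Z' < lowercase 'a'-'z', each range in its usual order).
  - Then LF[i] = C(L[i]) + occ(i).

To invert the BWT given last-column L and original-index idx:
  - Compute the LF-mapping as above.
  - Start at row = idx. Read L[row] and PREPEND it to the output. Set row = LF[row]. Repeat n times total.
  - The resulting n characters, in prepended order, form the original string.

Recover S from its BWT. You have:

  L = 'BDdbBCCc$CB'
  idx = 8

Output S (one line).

LF mapping: 1 7 10 8 2 4 5 9 0 6 3
Walk LF starting at row 8, prepending L[row]:
  step 1: row=8, L[8]='$', prepend. Next row=LF[8]=0
  step 2: row=0, L[0]='B', prepend. Next row=LF[0]=1
  step 3: row=1, L[1]='D', prepend. Next row=LF[1]=7
  step 4: row=7, L[7]='c', prepend. Next row=LF[7]=9
  step 5: row=9, L[9]='C', prepend. Next row=LF[9]=6
  step 6: row=6, L[6]='C', prepend. Next row=LF[6]=5
  step 7: row=5, L[5]='C', prepend. Next row=LF[5]=4
  step 8: row=4, L[4]='B', prepend. Next row=LF[4]=2
  step 9: row=2, L[2]='d', prepend. Next row=LF[2]=10
  step 10: row=10, L[10]='B', prepend. Next row=LF[10]=3
  step 11: row=3, L[3]='b', prepend. Next row=LF[3]=8
Reversed output: bBdBCCCcDB$

Answer: bBdBCCCcDB$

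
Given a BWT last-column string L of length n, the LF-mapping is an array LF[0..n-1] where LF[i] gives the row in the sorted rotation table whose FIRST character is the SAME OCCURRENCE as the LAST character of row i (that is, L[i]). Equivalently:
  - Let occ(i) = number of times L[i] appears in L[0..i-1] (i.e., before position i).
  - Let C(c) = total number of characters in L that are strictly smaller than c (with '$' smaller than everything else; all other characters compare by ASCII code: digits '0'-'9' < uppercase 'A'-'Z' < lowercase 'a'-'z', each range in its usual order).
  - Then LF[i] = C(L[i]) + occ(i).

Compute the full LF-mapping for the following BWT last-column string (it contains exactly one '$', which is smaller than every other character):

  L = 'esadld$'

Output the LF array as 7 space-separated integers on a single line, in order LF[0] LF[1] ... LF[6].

Char counts: '$':1, 'a':1, 'd':2, 'e':1, 'l':1, 's':1
C (first-col start): C('$')=0, C('a')=1, C('d')=2, C('e')=4, C('l')=5, C('s')=6
L[0]='e': occ=0, LF[0]=C('e')+0=4+0=4
L[1]='s': occ=0, LF[1]=C('s')+0=6+0=6
L[2]='a': occ=0, LF[2]=C('a')+0=1+0=1
L[3]='d': occ=0, LF[3]=C('d')+0=2+0=2
L[4]='l': occ=0, LF[4]=C('l')+0=5+0=5
L[5]='d': occ=1, LF[5]=C('d')+1=2+1=3
L[6]='$': occ=0, LF[6]=C('$')+0=0+0=0

Answer: 4 6 1 2 5 3 0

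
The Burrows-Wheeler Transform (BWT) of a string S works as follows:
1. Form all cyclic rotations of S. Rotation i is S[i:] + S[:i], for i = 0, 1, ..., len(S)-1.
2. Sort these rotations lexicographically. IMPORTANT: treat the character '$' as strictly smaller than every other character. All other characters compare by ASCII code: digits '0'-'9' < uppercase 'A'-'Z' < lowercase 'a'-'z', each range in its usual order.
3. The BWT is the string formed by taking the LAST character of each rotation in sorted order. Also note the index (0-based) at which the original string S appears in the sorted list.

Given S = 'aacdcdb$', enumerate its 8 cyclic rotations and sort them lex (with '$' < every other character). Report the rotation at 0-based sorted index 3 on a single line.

All 8 rotations (rotation i = S[i:]+S[:i]):
  rot[0] = aacdcdb$
  rot[1] = acdcdb$a
  rot[2] = cdcdb$aa
  rot[3] = dcdb$aac
  rot[4] = cdb$aacd
  rot[5] = db$aacdc
  rot[6] = b$aacdcd
  rot[7] = $aacdcdb
Sorted (with $ < everything):
  sorted[0] = $aacdcdb
  sorted[1] = aacdcdb$
  sorted[2] = acdcdb$a
  sorted[3] = b$aacdcd
  sorted[4] = cdb$aacd
  sorted[5] = cdcdb$aa
  sorted[6] = db$aacdc
  sorted[7] = dcdb$aac
sorted[3] = b$aacdcd

Answer: b$aacdcd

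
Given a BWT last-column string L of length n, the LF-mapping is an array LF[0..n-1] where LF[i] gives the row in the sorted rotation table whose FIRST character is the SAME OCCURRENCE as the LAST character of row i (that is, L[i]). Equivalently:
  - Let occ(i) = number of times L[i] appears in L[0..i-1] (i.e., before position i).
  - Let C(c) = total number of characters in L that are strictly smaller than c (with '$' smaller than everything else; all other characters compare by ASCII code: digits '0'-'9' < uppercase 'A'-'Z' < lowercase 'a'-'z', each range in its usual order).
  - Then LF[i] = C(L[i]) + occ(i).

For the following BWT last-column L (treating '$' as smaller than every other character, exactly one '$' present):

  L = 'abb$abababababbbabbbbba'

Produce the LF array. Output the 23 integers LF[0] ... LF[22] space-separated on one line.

Char counts: '$':1, 'a':8, 'b':14
C (first-col start): C('$')=0, C('a')=1, C('b')=9
L[0]='a': occ=0, LF[0]=C('a')+0=1+0=1
L[1]='b': occ=0, LF[1]=C('b')+0=9+0=9
L[2]='b': occ=1, LF[2]=C('b')+1=9+1=10
L[3]='$': occ=0, LF[3]=C('$')+0=0+0=0
L[4]='a': occ=1, LF[4]=C('a')+1=1+1=2
L[5]='b': occ=2, LF[5]=C('b')+2=9+2=11
L[6]='a': occ=2, LF[6]=C('a')+2=1+2=3
L[7]='b': occ=3, LF[7]=C('b')+3=9+3=12
L[8]='a': occ=3, LF[8]=C('a')+3=1+3=4
L[9]='b': occ=4, LF[9]=C('b')+4=9+4=13
L[10]='a': occ=4, LF[10]=C('a')+4=1+4=5
L[11]='b': occ=5, LF[11]=C('b')+5=9+5=14
L[12]='a': occ=5, LF[12]=C('a')+5=1+5=6
L[13]='b': occ=6, LF[13]=C('b')+6=9+6=15
L[14]='b': occ=7, LF[14]=C('b')+7=9+7=16
L[15]='b': occ=8, LF[15]=C('b')+8=9+8=17
L[16]='a': occ=6, LF[16]=C('a')+6=1+6=7
L[17]='b': occ=9, LF[17]=C('b')+9=9+9=18
L[18]='b': occ=10, LF[18]=C('b')+10=9+10=19
L[19]='b': occ=11, LF[19]=C('b')+11=9+11=20
L[20]='b': occ=12, LF[20]=C('b')+12=9+12=21
L[21]='b': occ=13, LF[21]=C('b')+13=9+13=22
L[22]='a': occ=7, LF[22]=C('a')+7=1+7=8

Answer: 1 9 10 0 2 11 3 12 4 13 5 14 6 15 16 17 7 18 19 20 21 22 8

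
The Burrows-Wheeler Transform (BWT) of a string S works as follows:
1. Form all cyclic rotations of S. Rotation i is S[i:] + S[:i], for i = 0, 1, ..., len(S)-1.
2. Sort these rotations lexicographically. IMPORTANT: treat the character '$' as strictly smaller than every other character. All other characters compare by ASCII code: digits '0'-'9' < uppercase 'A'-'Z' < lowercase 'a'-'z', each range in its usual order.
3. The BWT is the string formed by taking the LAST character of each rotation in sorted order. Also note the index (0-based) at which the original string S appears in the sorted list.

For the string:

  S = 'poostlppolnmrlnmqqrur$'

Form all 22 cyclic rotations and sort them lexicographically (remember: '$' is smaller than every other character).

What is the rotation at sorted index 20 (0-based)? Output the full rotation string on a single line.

Answer: tlppolnmrlnmqqrur$poos

Derivation:
All 22 rotations (rotation i = S[i:]+S[:i]):
  rot[0] = poostlppolnmrlnmqqrur$
  rot[1] = oostlppolnmrlnmqqrur$p
  rot[2] = ostlppolnmrlnmqqrur$po
  rot[3] = stlppolnmrlnmqqrur$poo
  rot[4] = tlppolnmrlnmqqrur$poos
  rot[5] = lppolnmrlnmqqrur$poost
  rot[6] = ppolnmrlnmqqrur$poostl
  rot[7] = polnmrlnmqqrur$poostlp
  rot[8] = olnmrlnmqqrur$poostlpp
  rot[9] = lnmrlnmqqrur$poostlppo
  rot[10] = nmrlnmqqrur$poostlppol
  rot[11] = mrlnmqqrur$poostlppoln
  rot[12] = rlnmqqrur$poostlppolnm
  rot[13] = lnmqqrur$poostlppolnmr
  rot[14] = nmqqrur$poostlppolnmrl
  rot[15] = mqqrur$poostlppolnmrln
  rot[16] = qqrur$poostlppolnmrlnm
  rot[17] = qrur$poostlppolnmrlnmq
  rot[18] = rur$poostlppolnmrlnmqq
  rot[19] = ur$poostlppolnmrlnmqqr
  rot[20] = r$poostlppolnmrlnmqqru
  rot[21] = $poostlppolnmrlnmqqrur
Sorted (with $ < everything):
  sorted[0] = $poostlppolnmrlnmqqrur
  sorted[1] = lnmqqrur$poostlppolnmr
  sorted[2] = lnmrlnmqqrur$poostlppo
  sorted[3] = lppolnmrlnmqqrur$poost
  sorted[4] = mqqrur$poostlppolnmrln
  sorted[5] = mrlnmqqrur$poostlppoln
  sorted[6] = nmqqrur$poostlppolnmrl
  sorted[7] = nmrlnmqqrur$poostlppol
  sorted[8] = olnmrlnmqqrur$poostlpp
  sorted[9] = oostlppolnmrlnmqqrur$p
  sorted[10] = ostlppolnmrlnmqqrur$po
  sorted[11] = polnmrlnmqqrur$poostlp
  sorted[12] = poostlppolnmrlnmqqrur$
  sorted[13] = ppolnmrlnmqqrur$poostl
  sorted[14] = qqrur$poostlppolnmrlnm
  sorted[15] = qrur$poostlppolnmrlnmq
  sorted[16] = r$poostlppolnmrlnmqqru
  sorted[17] = rlnmqqrur$poostlppolnm
  sorted[18] = rur$poostlppolnmrlnmqq
  sorted[19] = stlppolnmrlnmqqrur$poo
  sorted[20] = tlppolnmrlnmqqrur$poos
  sorted[21] = ur$poostlppolnmrlnmqqr
sorted[20] = tlppolnmrlnmqqrur$poos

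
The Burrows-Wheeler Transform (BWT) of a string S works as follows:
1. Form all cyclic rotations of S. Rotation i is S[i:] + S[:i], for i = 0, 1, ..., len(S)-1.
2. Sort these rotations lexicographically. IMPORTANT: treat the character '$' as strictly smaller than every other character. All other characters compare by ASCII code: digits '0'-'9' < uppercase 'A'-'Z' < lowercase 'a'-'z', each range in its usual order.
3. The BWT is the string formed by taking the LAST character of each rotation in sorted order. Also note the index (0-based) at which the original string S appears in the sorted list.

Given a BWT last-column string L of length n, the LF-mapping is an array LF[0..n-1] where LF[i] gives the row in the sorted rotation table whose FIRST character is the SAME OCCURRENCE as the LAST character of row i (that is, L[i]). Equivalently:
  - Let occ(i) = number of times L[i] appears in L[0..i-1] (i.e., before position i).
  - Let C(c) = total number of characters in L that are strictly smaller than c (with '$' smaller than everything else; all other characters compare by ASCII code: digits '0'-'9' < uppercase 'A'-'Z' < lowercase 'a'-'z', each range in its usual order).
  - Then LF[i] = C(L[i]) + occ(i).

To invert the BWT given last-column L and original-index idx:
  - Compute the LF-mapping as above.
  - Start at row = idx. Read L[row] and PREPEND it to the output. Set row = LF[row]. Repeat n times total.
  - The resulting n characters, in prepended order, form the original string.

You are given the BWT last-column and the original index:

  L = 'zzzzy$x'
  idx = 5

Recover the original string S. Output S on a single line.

LF mapping: 3 4 5 6 2 0 1
Walk LF starting at row 5, prepending L[row]:
  step 1: row=5, L[5]='$', prepend. Next row=LF[5]=0
  step 2: row=0, L[0]='z', prepend. Next row=LF[0]=3
  step 3: row=3, L[3]='z', prepend. Next row=LF[3]=6
  step 4: row=6, L[6]='x', prepend. Next row=LF[6]=1
  step 5: row=1, L[1]='z', prepend. Next row=LF[1]=4
  step 6: row=4, L[4]='y', prepend. Next row=LF[4]=2
  step 7: row=2, L[2]='z', prepend. Next row=LF[2]=5
Reversed output: zyzxzz$

Answer: zyzxzz$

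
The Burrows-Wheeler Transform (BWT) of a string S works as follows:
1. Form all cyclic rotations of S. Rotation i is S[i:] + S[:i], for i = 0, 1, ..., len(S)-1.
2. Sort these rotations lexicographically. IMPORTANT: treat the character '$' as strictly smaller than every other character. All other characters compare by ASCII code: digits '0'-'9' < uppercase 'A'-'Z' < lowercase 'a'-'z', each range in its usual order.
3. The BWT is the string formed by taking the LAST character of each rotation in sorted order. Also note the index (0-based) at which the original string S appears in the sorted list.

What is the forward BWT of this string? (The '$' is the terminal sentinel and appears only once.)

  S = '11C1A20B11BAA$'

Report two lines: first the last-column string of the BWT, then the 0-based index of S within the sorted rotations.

Answer: A2B$C11AA1B011
3

Derivation:
All 14 rotations (rotation i = S[i:]+S[:i]):
  rot[0] = 11C1A20B11BAA$
  rot[1] = 1C1A20B11BAA$1
  rot[2] = C1A20B11BAA$11
  rot[3] = 1A20B11BAA$11C
  rot[4] = A20B11BAA$11C1
  rot[5] = 20B11BAA$11C1A
  rot[6] = 0B11BAA$11C1A2
  rot[7] = B11BAA$11C1A20
  rot[8] = 11BAA$11C1A20B
  rot[9] = 1BAA$11C1A20B1
  rot[10] = BAA$11C1A20B11
  rot[11] = AA$11C1A20B11B
  rot[12] = A$11C1A20B11BA
  rot[13] = $11C1A20B11BAA
Sorted (with $ < everything):
  sorted[0] = $11C1A20B11BAA  (last char: 'A')
  sorted[1] = 0B11BAA$11C1A2  (last char: '2')
  sorted[2] = 11BAA$11C1A20B  (last char: 'B')
  sorted[3] = 11C1A20B11BAA$  (last char: '$')
  sorted[4] = 1A20B11BAA$11C  (last char: 'C')
  sorted[5] = 1BAA$11C1A20B1  (last char: '1')
  sorted[6] = 1C1A20B11BAA$1  (last char: '1')
  sorted[7] = 20B11BAA$11C1A  (last char: 'A')
  sorted[8] = A$11C1A20B11BA  (last char: 'A')
  sorted[9] = A20B11BAA$11C1  (last char: '1')
  sorted[10] = AA$11C1A20B11B  (last char: 'B')
  sorted[11] = B11BAA$11C1A20  (last char: '0')
  sorted[12] = BAA$11C1A20B11  (last char: '1')
  sorted[13] = C1A20B11BAA$11  (last char: '1')
Last column: A2B$C11AA1B011
Original string S is at sorted index 3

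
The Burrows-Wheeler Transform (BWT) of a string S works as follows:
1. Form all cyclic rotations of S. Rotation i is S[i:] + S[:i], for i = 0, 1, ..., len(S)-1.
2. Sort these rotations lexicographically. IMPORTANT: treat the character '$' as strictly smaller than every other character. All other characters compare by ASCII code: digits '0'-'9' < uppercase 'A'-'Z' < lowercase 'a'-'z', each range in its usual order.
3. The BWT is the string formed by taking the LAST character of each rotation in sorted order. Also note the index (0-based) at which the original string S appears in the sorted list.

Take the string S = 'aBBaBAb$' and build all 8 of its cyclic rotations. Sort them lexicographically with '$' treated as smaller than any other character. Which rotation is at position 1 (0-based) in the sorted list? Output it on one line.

Answer: Ab$aBBaB

Derivation:
All 8 rotations (rotation i = S[i:]+S[:i]):
  rot[0] = aBBaBAb$
  rot[1] = BBaBAb$a
  rot[2] = BaBAb$aB
  rot[3] = aBAb$aBB
  rot[4] = BAb$aBBa
  rot[5] = Ab$aBBaB
  rot[6] = b$aBBaBA
  rot[7] = $aBBaBAb
Sorted (with $ < everything):
  sorted[0] = $aBBaBAb
  sorted[1] = Ab$aBBaB
  sorted[2] = BAb$aBBa
  sorted[3] = BBaBAb$a
  sorted[4] = BaBAb$aB
  sorted[5] = aBAb$aBB
  sorted[6] = aBBaBAb$
  sorted[7] = b$aBBaBA
sorted[1] = Ab$aBBaB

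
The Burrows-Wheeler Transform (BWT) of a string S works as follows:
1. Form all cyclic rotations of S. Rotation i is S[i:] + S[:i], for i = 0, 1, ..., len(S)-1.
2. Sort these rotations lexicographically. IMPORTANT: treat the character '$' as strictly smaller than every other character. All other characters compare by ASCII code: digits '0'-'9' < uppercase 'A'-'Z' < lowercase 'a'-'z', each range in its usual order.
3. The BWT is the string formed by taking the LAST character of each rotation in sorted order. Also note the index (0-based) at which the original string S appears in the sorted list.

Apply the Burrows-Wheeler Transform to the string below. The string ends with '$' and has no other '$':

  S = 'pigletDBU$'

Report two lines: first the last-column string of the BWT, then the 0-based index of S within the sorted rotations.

Answer: UDtBlipg$e
8

Derivation:
All 10 rotations (rotation i = S[i:]+S[:i]):
  rot[0] = pigletDBU$
  rot[1] = igletDBU$p
  rot[2] = gletDBU$pi
  rot[3] = letDBU$pig
  rot[4] = etDBU$pigl
  rot[5] = tDBU$pigle
  rot[6] = DBU$piglet
  rot[7] = BU$pigletD
  rot[8] = U$pigletDB
  rot[9] = $pigletDBU
Sorted (with $ < everything):
  sorted[0] = $pigletDBU  (last char: 'U')
  sorted[1] = BU$pigletD  (last char: 'D')
  sorted[2] = DBU$piglet  (last char: 't')
  sorted[3] = U$pigletDB  (last char: 'B')
  sorted[4] = etDBU$pigl  (last char: 'l')
  sorted[5] = gletDBU$pi  (last char: 'i')
  sorted[6] = igletDBU$p  (last char: 'p')
  sorted[7] = letDBU$pig  (last char: 'g')
  sorted[8] = pigletDBU$  (last char: '$')
  sorted[9] = tDBU$pigle  (last char: 'e')
Last column: UDtBlipg$e
Original string S is at sorted index 8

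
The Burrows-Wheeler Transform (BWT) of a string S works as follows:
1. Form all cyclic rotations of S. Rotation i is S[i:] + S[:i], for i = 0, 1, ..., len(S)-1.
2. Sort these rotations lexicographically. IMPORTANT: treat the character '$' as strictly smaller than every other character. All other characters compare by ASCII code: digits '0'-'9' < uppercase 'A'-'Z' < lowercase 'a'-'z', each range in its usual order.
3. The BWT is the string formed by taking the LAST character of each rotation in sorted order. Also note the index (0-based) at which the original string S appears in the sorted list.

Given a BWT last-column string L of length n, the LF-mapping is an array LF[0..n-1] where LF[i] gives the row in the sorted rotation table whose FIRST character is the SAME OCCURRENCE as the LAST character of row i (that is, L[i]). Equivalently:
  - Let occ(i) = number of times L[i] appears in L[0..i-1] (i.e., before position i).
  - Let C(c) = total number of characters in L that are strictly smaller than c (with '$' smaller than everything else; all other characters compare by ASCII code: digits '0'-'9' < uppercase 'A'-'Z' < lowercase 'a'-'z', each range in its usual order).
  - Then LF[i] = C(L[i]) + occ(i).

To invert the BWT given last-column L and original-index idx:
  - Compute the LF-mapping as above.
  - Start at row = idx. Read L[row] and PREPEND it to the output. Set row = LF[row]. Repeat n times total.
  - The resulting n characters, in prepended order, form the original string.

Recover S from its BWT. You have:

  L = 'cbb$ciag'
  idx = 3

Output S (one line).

LF mapping: 4 2 3 0 5 7 1 6
Walk LF starting at row 3, prepending L[row]:
  step 1: row=3, L[3]='$', prepend. Next row=LF[3]=0
  step 2: row=0, L[0]='c', prepend. Next row=LF[0]=4
  step 3: row=4, L[4]='c', prepend. Next row=LF[4]=5
  step 4: row=5, L[5]='i', prepend. Next row=LF[5]=7
  step 5: row=7, L[7]='g', prepend. Next row=LF[7]=6
  step 6: row=6, L[6]='a', prepend. Next row=LF[6]=1
  step 7: row=1, L[1]='b', prepend. Next row=LF[1]=2
  step 8: row=2, L[2]='b', prepend. Next row=LF[2]=3
Reversed output: bbagicc$

Answer: bbagicc$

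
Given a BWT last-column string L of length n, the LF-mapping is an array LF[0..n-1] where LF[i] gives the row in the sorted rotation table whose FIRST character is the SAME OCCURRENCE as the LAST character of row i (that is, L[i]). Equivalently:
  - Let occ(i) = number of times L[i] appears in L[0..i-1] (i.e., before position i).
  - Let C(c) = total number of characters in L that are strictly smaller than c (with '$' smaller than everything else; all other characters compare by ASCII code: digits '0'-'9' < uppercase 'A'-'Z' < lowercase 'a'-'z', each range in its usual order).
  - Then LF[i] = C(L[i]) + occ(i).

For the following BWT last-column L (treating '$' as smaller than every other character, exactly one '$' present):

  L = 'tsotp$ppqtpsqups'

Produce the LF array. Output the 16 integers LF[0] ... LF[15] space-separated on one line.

Answer: 12 9 1 13 2 0 3 4 7 14 5 10 8 15 6 11

Derivation:
Char counts: '$':1, 'o':1, 'p':5, 'q':2, 's':3, 't':3, 'u':1
C (first-col start): C('$')=0, C('o')=1, C('p')=2, C('q')=7, C('s')=9, C('t')=12, C('u')=15
L[0]='t': occ=0, LF[0]=C('t')+0=12+0=12
L[1]='s': occ=0, LF[1]=C('s')+0=9+0=9
L[2]='o': occ=0, LF[2]=C('o')+0=1+0=1
L[3]='t': occ=1, LF[3]=C('t')+1=12+1=13
L[4]='p': occ=0, LF[4]=C('p')+0=2+0=2
L[5]='$': occ=0, LF[5]=C('$')+0=0+0=0
L[6]='p': occ=1, LF[6]=C('p')+1=2+1=3
L[7]='p': occ=2, LF[7]=C('p')+2=2+2=4
L[8]='q': occ=0, LF[8]=C('q')+0=7+0=7
L[9]='t': occ=2, LF[9]=C('t')+2=12+2=14
L[10]='p': occ=3, LF[10]=C('p')+3=2+3=5
L[11]='s': occ=1, LF[11]=C('s')+1=9+1=10
L[12]='q': occ=1, LF[12]=C('q')+1=7+1=8
L[13]='u': occ=0, LF[13]=C('u')+0=15+0=15
L[14]='p': occ=4, LF[14]=C('p')+4=2+4=6
L[15]='s': occ=2, LF[15]=C('s')+2=9+2=11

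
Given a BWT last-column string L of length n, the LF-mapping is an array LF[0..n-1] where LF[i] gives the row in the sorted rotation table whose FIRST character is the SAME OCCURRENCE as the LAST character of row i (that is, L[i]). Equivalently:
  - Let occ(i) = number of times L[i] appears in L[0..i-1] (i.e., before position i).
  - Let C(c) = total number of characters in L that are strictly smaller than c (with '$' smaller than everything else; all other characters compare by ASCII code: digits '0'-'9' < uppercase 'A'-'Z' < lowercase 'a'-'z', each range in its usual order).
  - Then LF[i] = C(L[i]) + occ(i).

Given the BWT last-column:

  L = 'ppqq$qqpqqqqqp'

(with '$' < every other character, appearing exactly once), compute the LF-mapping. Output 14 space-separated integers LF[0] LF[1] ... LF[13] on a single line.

Char counts: '$':1, 'p':4, 'q':9
C (first-col start): C('$')=0, C('p')=1, C('q')=5
L[0]='p': occ=0, LF[0]=C('p')+0=1+0=1
L[1]='p': occ=1, LF[1]=C('p')+1=1+1=2
L[2]='q': occ=0, LF[2]=C('q')+0=5+0=5
L[3]='q': occ=1, LF[3]=C('q')+1=5+1=6
L[4]='$': occ=0, LF[4]=C('$')+0=0+0=0
L[5]='q': occ=2, LF[5]=C('q')+2=5+2=7
L[6]='q': occ=3, LF[6]=C('q')+3=5+3=8
L[7]='p': occ=2, LF[7]=C('p')+2=1+2=3
L[8]='q': occ=4, LF[8]=C('q')+4=5+4=9
L[9]='q': occ=5, LF[9]=C('q')+5=5+5=10
L[10]='q': occ=6, LF[10]=C('q')+6=5+6=11
L[11]='q': occ=7, LF[11]=C('q')+7=5+7=12
L[12]='q': occ=8, LF[12]=C('q')+8=5+8=13
L[13]='p': occ=3, LF[13]=C('p')+3=1+3=4

Answer: 1 2 5 6 0 7 8 3 9 10 11 12 13 4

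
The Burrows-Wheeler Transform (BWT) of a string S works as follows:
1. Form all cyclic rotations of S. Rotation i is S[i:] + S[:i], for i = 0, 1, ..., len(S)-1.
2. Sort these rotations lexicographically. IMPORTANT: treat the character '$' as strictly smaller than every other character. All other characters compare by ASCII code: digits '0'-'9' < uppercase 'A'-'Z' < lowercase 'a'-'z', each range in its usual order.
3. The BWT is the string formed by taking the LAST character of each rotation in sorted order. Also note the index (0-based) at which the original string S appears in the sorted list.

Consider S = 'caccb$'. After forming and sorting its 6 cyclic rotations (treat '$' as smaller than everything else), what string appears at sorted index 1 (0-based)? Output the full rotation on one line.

Answer: accb$c

Derivation:
All 6 rotations (rotation i = S[i:]+S[:i]):
  rot[0] = caccb$
  rot[1] = accb$c
  rot[2] = ccb$ca
  rot[3] = cb$cac
  rot[4] = b$cacc
  rot[5] = $caccb
Sorted (with $ < everything):
  sorted[0] = $caccb
  sorted[1] = accb$c
  sorted[2] = b$cacc
  sorted[3] = caccb$
  sorted[4] = cb$cac
  sorted[5] = ccb$ca
sorted[1] = accb$c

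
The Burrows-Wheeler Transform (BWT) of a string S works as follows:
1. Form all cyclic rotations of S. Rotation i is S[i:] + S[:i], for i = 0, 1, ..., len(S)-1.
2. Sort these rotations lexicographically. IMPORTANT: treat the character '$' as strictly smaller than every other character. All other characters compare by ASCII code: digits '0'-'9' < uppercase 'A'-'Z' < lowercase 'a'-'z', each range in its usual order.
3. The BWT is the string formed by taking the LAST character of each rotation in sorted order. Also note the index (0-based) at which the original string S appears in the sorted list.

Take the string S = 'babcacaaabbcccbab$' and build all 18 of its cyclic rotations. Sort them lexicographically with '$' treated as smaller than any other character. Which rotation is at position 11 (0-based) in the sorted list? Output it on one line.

Answer: bcacaaabbcccbab$ba

Derivation:
All 18 rotations (rotation i = S[i:]+S[:i]):
  rot[0] = babcacaaabbcccbab$
  rot[1] = abcacaaabbcccbab$b
  rot[2] = bcacaaabbcccbab$ba
  rot[3] = cacaaabbcccbab$bab
  rot[4] = acaaabbcccbab$babc
  rot[5] = caaabbcccbab$babca
  rot[6] = aaabbcccbab$babcac
  rot[7] = aabbcccbab$babcaca
  rot[8] = abbcccbab$babcacaa
  rot[9] = bbcccbab$babcacaaa
  rot[10] = bcccbab$babcacaaab
  rot[11] = cccbab$babcacaaabb
  rot[12] = ccbab$babcacaaabbc
  rot[13] = cbab$babcacaaabbcc
  rot[14] = bab$babcacaaabbccc
  rot[15] = ab$babcacaaabbcccb
  rot[16] = b$babcacaaabbcccba
  rot[17] = $babcacaaabbcccbab
Sorted (with $ < everything):
  sorted[0] = $babcacaaabbcccbab
  sorted[1] = aaabbcccbab$babcac
  sorted[2] = aabbcccbab$babcaca
  sorted[3] = ab$babcacaaabbcccb
  sorted[4] = abbcccbab$babcacaa
  sorted[5] = abcacaaabbcccbab$b
  sorted[6] = acaaabbcccbab$babc
  sorted[7] = b$babcacaaabbcccba
  sorted[8] = bab$babcacaaabbccc
  sorted[9] = babcacaaabbcccbab$
  sorted[10] = bbcccbab$babcacaaa
  sorted[11] = bcacaaabbcccbab$ba
  sorted[12] = bcccbab$babcacaaab
  sorted[13] = caaabbcccbab$babca
  sorted[14] = cacaaabbcccbab$bab
  sorted[15] = cbab$babcacaaabbcc
  sorted[16] = ccbab$babcacaaabbc
  sorted[17] = cccbab$babcacaaabb
sorted[11] = bcacaaabbcccbab$ba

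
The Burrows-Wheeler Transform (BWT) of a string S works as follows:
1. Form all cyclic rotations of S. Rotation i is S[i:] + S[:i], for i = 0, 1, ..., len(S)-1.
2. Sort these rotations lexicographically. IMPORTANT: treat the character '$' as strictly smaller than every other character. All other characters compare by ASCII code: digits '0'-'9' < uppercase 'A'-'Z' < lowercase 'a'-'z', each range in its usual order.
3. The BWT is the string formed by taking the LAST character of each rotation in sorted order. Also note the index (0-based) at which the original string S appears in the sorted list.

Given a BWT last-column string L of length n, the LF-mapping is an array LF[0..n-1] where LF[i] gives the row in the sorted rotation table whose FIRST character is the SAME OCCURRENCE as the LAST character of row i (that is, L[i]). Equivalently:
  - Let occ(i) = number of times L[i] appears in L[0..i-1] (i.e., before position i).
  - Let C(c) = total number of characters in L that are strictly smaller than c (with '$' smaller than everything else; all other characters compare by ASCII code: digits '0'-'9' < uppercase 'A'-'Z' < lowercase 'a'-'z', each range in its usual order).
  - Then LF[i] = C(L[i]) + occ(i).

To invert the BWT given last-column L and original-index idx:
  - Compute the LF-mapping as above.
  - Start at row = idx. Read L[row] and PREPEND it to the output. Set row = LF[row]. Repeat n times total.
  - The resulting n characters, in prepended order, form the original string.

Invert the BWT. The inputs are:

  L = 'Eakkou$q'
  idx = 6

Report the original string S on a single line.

LF mapping: 1 2 3 4 5 7 0 6
Walk LF starting at row 6, prepending L[row]:
  step 1: row=6, L[6]='$', prepend. Next row=LF[6]=0
  step 2: row=0, L[0]='E', prepend. Next row=LF[0]=1
  step 3: row=1, L[1]='a', prepend. Next row=LF[1]=2
  step 4: row=2, L[2]='k', prepend. Next row=LF[2]=3
  step 5: row=3, L[3]='k', prepend. Next row=LF[3]=4
  step 6: row=4, L[4]='o', prepend. Next row=LF[4]=5
  step 7: row=5, L[5]='u', prepend. Next row=LF[5]=7
  step 8: row=7, L[7]='q', prepend. Next row=LF[7]=6
Reversed output: quokkaE$

Answer: quokkaE$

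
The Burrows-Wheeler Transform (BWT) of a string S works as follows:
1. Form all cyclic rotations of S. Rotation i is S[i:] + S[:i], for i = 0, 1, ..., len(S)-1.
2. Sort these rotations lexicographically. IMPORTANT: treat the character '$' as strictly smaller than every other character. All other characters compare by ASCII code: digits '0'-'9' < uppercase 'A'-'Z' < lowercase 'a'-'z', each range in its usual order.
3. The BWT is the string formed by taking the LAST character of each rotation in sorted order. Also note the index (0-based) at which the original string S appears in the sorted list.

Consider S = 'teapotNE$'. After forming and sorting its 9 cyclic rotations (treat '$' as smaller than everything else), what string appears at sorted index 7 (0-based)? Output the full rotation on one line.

Answer: tNE$teapo

Derivation:
All 9 rotations (rotation i = S[i:]+S[:i]):
  rot[0] = teapotNE$
  rot[1] = eapotNE$t
  rot[2] = apotNE$te
  rot[3] = potNE$tea
  rot[4] = otNE$teap
  rot[5] = tNE$teapo
  rot[6] = NE$teapot
  rot[7] = E$teapotN
  rot[8] = $teapotNE
Sorted (with $ < everything):
  sorted[0] = $teapotNE
  sorted[1] = E$teapotN
  sorted[2] = NE$teapot
  sorted[3] = apotNE$te
  sorted[4] = eapotNE$t
  sorted[5] = otNE$teap
  sorted[6] = potNE$tea
  sorted[7] = tNE$teapo
  sorted[8] = teapotNE$
sorted[7] = tNE$teapo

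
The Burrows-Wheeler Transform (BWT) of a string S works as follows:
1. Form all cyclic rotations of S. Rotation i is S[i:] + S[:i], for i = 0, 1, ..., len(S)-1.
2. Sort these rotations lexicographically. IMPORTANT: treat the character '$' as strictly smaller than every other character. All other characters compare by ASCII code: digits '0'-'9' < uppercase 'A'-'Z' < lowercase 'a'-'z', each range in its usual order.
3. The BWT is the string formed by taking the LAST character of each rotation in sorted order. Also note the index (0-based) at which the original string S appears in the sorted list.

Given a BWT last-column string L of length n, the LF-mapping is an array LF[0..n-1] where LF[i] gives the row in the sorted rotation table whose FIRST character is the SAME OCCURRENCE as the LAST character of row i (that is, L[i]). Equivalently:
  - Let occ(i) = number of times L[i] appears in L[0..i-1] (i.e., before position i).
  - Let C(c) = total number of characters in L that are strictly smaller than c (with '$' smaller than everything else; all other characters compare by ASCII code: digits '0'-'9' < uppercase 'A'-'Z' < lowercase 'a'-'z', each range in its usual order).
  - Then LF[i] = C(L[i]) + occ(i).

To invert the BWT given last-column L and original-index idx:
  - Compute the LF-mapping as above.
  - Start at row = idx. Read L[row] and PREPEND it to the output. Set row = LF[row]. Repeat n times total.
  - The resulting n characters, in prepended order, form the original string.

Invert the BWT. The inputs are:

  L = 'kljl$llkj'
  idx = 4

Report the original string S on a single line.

Answer: klljjllk$

Derivation:
LF mapping: 3 5 1 6 0 7 8 4 2
Walk LF starting at row 4, prepending L[row]:
  step 1: row=4, L[4]='$', prepend. Next row=LF[4]=0
  step 2: row=0, L[0]='k', prepend. Next row=LF[0]=3
  step 3: row=3, L[3]='l', prepend. Next row=LF[3]=6
  step 4: row=6, L[6]='l', prepend. Next row=LF[6]=8
  step 5: row=8, L[8]='j', prepend. Next row=LF[8]=2
  step 6: row=2, L[2]='j', prepend. Next row=LF[2]=1
  step 7: row=1, L[1]='l', prepend. Next row=LF[1]=5
  step 8: row=5, L[5]='l', prepend. Next row=LF[5]=7
  step 9: row=7, L[7]='k', prepend. Next row=LF[7]=4
Reversed output: klljjllk$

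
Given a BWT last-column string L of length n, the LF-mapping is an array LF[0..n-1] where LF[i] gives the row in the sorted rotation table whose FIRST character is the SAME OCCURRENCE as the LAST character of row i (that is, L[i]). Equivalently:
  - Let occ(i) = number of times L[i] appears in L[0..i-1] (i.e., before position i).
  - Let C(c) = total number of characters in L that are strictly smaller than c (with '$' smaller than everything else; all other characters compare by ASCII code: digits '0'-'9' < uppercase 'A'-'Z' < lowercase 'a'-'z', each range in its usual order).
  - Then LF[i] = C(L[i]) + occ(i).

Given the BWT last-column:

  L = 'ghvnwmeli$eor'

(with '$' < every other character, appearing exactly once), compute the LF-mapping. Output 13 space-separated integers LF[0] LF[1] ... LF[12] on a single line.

Char counts: '$':1, 'e':2, 'g':1, 'h':1, 'i':1, 'l':1, 'm':1, 'n':1, 'o':1, 'r':1, 'v':1, 'w':1
C (first-col start): C('$')=0, C('e')=1, C('g')=3, C('h')=4, C('i')=5, C('l')=6, C('m')=7, C('n')=8, C('o')=9, C('r')=10, C('v')=11, C('w')=12
L[0]='g': occ=0, LF[0]=C('g')+0=3+0=3
L[1]='h': occ=0, LF[1]=C('h')+0=4+0=4
L[2]='v': occ=0, LF[2]=C('v')+0=11+0=11
L[3]='n': occ=0, LF[3]=C('n')+0=8+0=8
L[4]='w': occ=0, LF[4]=C('w')+0=12+0=12
L[5]='m': occ=0, LF[5]=C('m')+0=7+0=7
L[6]='e': occ=0, LF[6]=C('e')+0=1+0=1
L[7]='l': occ=0, LF[7]=C('l')+0=6+0=6
L[8]='i': occ=0, LF[8]=C('i')+0=5+0=5
L[9]='$': occ=0, LF[9]=C('$')+0=0+0=0
L[10]='e': occ=1, LF[10]=C('e')+1=1+1=2
L[11]='o': occ=0, LF[11]=C('o')+0=9+0=9
L[12]='r': occ=0, LF[12]=C('r')+0=10+0=10

Answer: 3 4 11 8 12 7 1 6 5 0 2 9 10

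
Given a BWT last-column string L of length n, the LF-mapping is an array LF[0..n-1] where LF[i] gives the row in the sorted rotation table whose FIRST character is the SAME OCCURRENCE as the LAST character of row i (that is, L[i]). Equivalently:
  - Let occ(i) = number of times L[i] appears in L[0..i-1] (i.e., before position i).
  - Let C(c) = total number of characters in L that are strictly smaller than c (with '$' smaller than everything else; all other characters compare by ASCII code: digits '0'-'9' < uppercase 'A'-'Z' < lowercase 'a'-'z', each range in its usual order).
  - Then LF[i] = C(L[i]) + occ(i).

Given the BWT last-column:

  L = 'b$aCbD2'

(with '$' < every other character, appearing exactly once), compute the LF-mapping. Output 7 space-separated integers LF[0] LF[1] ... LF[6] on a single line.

Answer: 5 0 4 2 6 3 1

Derivation:
Char counts: '$':1, '2':1, 'C':1, 'D':1, 'a':1, 'b':2
C (first-col start): C('$')=0, C('2')=1, C('C')=2, C('D')=3, C('a')=4, C('b')=5
L[0]='b': occ=0, LF[0]=C('b')+0=5+0=5
L[1]='$': occ=0, LF[1]=C('$')+0=0+0=0
L[2]='a': occ=0, LF[2]=C('a')+0=4+0=4
L[3]='C': occ=0, LF[3]=C('C')+0=2+0=2
L[4]='b': occ=1, LF[4]=C('b')+1=5+1=6
L[5]='D': occ=0, LF[5]=C('D')+0=3+0=3
L[6]='2': occ=0, LF[6]=C('2')+0=1+0=1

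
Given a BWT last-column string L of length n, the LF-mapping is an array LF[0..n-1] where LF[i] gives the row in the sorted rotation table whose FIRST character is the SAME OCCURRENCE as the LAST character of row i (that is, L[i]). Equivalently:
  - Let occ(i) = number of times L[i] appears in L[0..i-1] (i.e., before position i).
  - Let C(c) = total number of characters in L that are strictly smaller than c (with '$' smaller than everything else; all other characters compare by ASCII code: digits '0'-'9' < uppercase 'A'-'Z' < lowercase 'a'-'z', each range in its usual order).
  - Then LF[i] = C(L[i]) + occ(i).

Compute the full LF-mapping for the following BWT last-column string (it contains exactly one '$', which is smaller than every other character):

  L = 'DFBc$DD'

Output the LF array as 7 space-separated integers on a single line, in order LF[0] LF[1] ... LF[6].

Char counts: '$':1, 'B':1, 'D':3, 'F':1, 'c':1
C (first-col start): C('$')=0, C('B')=1, C('D')=2, C('F')=5, C('c')=6
L[0]='D': occ=0, LF[0]=C('D')+0=2+0=2
L[1]='F': occ=0, LF[1]=C('F')+0=5+0=5
L[2]='B': occ=0, LF[2]=C('B')+0=1+0=1
L[3]='c': occ=0, LF[3]=C('c')+0=6+0=6
L[4]='$': occ=0, LF[4]=C('$')+0=0+0=0
L[5]='D': occ=1, LF[5]=C('D')+1=2+1=3
L[6]='D': occ=2, LF[6]=C('D')+2=2+2=4

Answer: 2 5 1 6 0 3 4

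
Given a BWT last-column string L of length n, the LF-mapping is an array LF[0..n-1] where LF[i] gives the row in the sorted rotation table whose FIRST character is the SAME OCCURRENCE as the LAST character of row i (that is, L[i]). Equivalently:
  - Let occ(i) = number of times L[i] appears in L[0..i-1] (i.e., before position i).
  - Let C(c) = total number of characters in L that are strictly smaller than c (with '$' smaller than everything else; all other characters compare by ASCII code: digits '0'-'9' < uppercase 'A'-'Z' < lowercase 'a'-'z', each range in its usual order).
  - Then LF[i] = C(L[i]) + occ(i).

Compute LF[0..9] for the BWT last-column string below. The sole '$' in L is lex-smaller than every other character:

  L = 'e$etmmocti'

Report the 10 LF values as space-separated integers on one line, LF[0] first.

Char counts: '$':1, 'c':1, 'e':2, 'i':1, 'm':2, 'o':1, 't':2
C (first-col start): C('$')=0, C('c')=1, C('e')=2, C('i')=4, C('m')=5, C('o')=7, C('t')=8
L[0]='e': occ=0, LF[0]=C('e')+0=2+0=2
L[1]='$': occ=0, LF[1]=C('$')+0=0+0=0
L[2]='e': occ=1, LF[2]=C('e')+1=2+1=3
L[3]='t': occ=0, LF[3]=C('t')+0=8+0=8
L[4]='m': occ=0, LF[4]=C('m')+0=5+0=5
L[5]='m': occ=1, LF[5]=C('m')+1=5+1=6
L[6]='o': occ=0, LF[6]=C('o')+0=7+0=7
L[7]='c': occ=0, LF[7]=C('c')+0=1+0=1
L[8]='t': occ=1, LF[8]=C('t')+1=8+1=9
L[9]='i': occ=0, LF[9]=C('i')+0=4+0=4

Answer: 2 0 3 8 5 6 7 1 9 4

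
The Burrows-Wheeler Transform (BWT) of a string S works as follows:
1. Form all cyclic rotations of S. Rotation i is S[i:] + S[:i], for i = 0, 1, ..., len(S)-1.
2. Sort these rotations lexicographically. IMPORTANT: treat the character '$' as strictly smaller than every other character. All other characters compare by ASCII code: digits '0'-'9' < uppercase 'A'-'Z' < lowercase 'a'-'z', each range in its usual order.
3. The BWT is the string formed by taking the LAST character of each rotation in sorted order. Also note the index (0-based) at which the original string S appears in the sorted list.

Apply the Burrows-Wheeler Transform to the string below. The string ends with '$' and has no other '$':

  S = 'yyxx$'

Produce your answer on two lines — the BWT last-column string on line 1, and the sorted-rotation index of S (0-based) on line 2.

All 5 rotations (rotation i = S[i:]+S[:i]):
  rot[0] = yyxx$
  rot[1] = yxx$y
  rot[2] = xx$yy
  rot[3] = x$yyx
  rot[4] = $yyxx
Sorted (with $ < everything):
  sorted[0] = $yyxx  (last char: 'x')
  sorted[1] = x$yyx  (last char: 'x')
  sorted[2] = xx$yy  (last char: 'y')
  sorted[3] = yxx$y  (last char: 'y')
  sorted[4] = yyxx$  (last char: '$')
Last column: xxyy$
Original string S is at sorted index 4

Answer: xxyy$
4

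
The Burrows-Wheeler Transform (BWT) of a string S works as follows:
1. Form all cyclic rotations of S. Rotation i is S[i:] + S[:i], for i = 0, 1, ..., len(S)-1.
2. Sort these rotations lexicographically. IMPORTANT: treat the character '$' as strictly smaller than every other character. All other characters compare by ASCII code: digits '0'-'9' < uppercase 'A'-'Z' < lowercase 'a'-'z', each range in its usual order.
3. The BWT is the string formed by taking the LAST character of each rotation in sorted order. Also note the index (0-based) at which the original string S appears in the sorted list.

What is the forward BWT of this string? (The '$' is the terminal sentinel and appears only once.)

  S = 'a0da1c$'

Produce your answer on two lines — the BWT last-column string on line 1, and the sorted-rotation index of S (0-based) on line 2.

All 7 rotations (rotation i = S[i:]+S[:i]):
  rot[0] = a0da1c$
  rot[1] = 0da1c$a
  rot[2] = da1c$a0
  rot[3] = a1c$a0d
  rot[4] = 1c$a0da
  rot[5] = c$a0da1
  rot[6] = $a0da1c
Sorted (with $ < everything):
  sorted[0] = $a0da1c  (last char: 'c')
  sorted[1] = 0da1c$a  (last char: 'a')
  sorted[2] = 1c$a0da  (last char: 'a')
  sorted[3] = a0da1c$  (last char: '$')
  sorted[4] = a1c$a0d  (last char: 'd')
  sorted[5] = c$a0da1  (last char: '1')
  sorted[6] = da1c$a0  (last char: '0')
Last column: caa$d10
Original string S is at sorted index 3

Answer: caa$d10
3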